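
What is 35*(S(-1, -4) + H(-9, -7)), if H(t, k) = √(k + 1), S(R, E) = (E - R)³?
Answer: -945 + 35*I*√6 ≈ -945.0 + 85.732*I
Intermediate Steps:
H(t, k) = √(1 + k)
35*(S(-1, -4) + H(-9, -7)) = 35*((-4 - 1*(-1))³ + √(1 - 7)) = 35*((-4 + 1)³ + √(-6)) = 35*((-3)³ + I*√6) = 35*(-27 + I*√6) = -945 + 35*I*√6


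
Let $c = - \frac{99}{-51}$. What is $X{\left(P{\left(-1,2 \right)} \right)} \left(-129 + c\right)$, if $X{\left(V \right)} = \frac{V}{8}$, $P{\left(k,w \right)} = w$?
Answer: $- \frac{540}{17} \approx -31.765$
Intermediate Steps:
$X{\left(V \right)} = \frac{V}{8}$ ($X{\left(V \right)} = V \frac{1}{8} = \frac{V}{8}$)
$c = \frac{33}{17}$ ($c = \left(-99\right) \left(- \frac{1}{51}\right) = \frac{33}{17} \approx 1.9412$)
$X{\left(P{\left(-1,2 \right)} \right)} \left(-129 + c\right) = \frac{1}{8} \cdot 2 \left(-129 + \frac{33}{17}\right) = \frac{1}{4} \left(- \frac{2160}{17}\right) = - \frac{540}{17}$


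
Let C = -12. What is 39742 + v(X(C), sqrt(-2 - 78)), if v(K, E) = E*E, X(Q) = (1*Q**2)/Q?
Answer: 39662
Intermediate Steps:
X(Q) = Q (X(Q) = Q**2/Q = Q)
v(K, E) = E**2
39742 + v(X(C), sqrt(-2 - 78)) = 39742 + (sqrt(-2 - 78))**2 = 39742 + (sqrt(-80))**2 = 39742 + (4*I*sqrt(5))**2 = 39742 - 80 = 39662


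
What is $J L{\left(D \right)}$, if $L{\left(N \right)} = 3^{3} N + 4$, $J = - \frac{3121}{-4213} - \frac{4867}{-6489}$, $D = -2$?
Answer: $- \frac{2037842000}{27338157} \approx -74.542$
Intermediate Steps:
$J = \frac{40756840}{27338157}$ ($J = \left(-3121\right) \left(- \frac{1}{4213}\right) - - \frac{4867}{6489} = \frac{3121}{4213} + \frac{4867}{6489} = \frac{40756840}{27338157} \approx 1.4908$)
$L{\left(N \right)} = 4 + 27 N$ ($L{\left(N \right)} = 27 N + 4 = 4 + 27 N$)
$J L{\left(D \right)} = \frac{40756840 \left(4 + 27 \left(-2\right)\right)}{27338157} = \frac{40756840 \left(4 - 54\right)}{27338157} = \frac{40756840}{27338157} \left(-50\right) = - \frac{2037842000}{27338157}$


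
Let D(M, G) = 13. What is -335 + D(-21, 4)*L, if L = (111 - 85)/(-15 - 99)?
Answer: -19264/57 ≈ -337.96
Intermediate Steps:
L = -13/57 (L = 26/(-114) = 26*(-1/114) = -13/57 ≈ -0.22807)
-335 + D(-21, 4)*L = -335 + 13*(-13/57) = -335 - 169/57 = -19264/57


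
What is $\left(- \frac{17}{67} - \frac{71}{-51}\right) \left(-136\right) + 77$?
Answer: $- \frac{15643}{201} \approx -77.826$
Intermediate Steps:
$\left(- \frac{17}{67} - \frac{71}{-51}\right) \left(-136\right) + 77 = \left(\left(-17\right) \frac{1}{67} - - \frac{71}{51}\right) \left(-136\right) + 77 = \left(- \frac{17}{67} + \frac{71}{51}\right) \left(-136\right) + 77 = \frac{3890}{3417} \left(-136\right) + 77 = - \frac{31120}{201} + 77 = - \frac{15643}{201}$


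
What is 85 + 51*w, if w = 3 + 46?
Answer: 2584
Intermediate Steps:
w = 49
85 + 51*w = 85 + 51*49 = 85 + 2499 = 2584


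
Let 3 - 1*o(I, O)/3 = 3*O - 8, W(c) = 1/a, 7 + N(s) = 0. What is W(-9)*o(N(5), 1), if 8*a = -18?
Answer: -32/3 ≈ -10.667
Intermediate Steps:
N(s) = -7 (N(s) = -7 + 0 = -7)
a = -9/4 (a = (1/8)*(-18) = -9/4 ≈ -2.2500)
W(c) = -4/9 (W(c) = 1/(-9/4) = -4/9)
o(I, O) = 33 - 9*O (o(I, O) = 9 - 3*(3*O - 8) = 9 - 3*(-8 + 3*O) = 9 + (24 - 9*O) = 33 - 9*O)
W(-9)*o(N(5), 1) = -4*(33 - 9*1)/9 = -4*(33 - 9)/9 = -4/9*24 = -32/3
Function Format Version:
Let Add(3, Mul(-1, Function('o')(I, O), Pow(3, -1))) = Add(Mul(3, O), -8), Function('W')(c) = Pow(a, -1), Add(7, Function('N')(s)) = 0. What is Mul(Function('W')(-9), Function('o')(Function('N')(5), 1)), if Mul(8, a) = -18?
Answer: Rational(-32, 3) ≈ -10.667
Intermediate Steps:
Function('N')(s) = -7 (Function('N')(s) = Add(-7, 0) = -7)
a = Rational(-9, 4) (a = Mul(Rational(1, 8), -18) = Rational(-9, 4) ≈ -2.2500)
Function('W')(c) = Rational(-4, 9) (Function('W')(c) = Pow(Rational(-9, 4), -1) = Rational(-4, 9))
Function('o')(I, O) = Add(33, Mul(-9, O)) (Function('o')(I, O) = Add(9, Mul(-3, Add(Mul(3, O), -8))) = Add(9, Mul(-3, Add(-8, Mul(3, O)))) = Add(9, Add(24, Mul(-9, O))) = Add(33, Mul(-9, O)))
Mul(Function('W')(-9), Function('o')(Function('N')(5), 1)) = Mul(Rational(-4, 9), Add(33, Mul(-9, 1))) = Mul(Rational(-4, 9), Add(33, -9)) = Mul(Rational(-4, 9), 24) = Rational(-32, 3)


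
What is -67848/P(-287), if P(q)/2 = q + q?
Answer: 16962/287 ≈ 59.101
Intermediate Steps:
P(q) = 4*q (P(q) = 2*(q + q) = 2*(2*q) = 4*q)
-67848/P(-287) = -67848/(4*(-287)) = -67848/(-1148) = -67848*(-1/1148) = 16962/287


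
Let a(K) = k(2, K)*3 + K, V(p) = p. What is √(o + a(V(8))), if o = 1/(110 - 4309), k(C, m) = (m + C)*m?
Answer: √4372632849/4199 ≈ 15.748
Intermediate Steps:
k(C, m) = m*(C + m) (k(C, m) = (C + m)*m = m*(C + m))
a(K) = K + 3*K*(2 + K) (a(K) = (K*(2 + K))*3 + K = 3*K*(2 + K) + K = K + 3*K*(2 + K))
o = -1/4199 (o = 1/(-4199) = -1/4199 ≈ -0.00023815)
√(o + a(V(8))) = √(-1/4199 + 8*(7 + 3*8)) = √(-1/4199 + 8*(7 + 24)) = √(-1/4199 + 8*31) = √(-1/4199 + 248) = √(1041351/4199) = √4372632849/4199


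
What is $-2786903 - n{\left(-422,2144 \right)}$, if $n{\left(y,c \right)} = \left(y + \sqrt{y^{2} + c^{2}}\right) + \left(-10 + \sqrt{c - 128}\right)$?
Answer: $-2786471 - 12 \sqrt{14} - 2 \sqrt{1193705} \approx -2.7887 \cdot 10^{6}$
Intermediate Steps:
$n{\left(y,c \right)} = -10 + y + \sqrt{-128 + c} + \sqrt{c^{2} + y^{2}}$ ($n{\left(y,c \right)} = \left(y + \sqrt{c^{2} + y^{2}}\right) + \left(-10 + \sqrt{-128 + c}\right) = -10 + y + \sqrt{-128 + c} + \sqrt{c^{2} + y^{2}}$)
$-2786903 - n{\left(-422,2144 \right)} = -2786903 - \left(-10 - 422 + \sqrt{-128 + 2144} + \sqrt{2144^{2} + \left(-422\right)^{2}}\right) = -2786903 - \left(-10 - 422 + \sqrt{2016} + \sqrt{4596736 + 178084}\right) = -2786903 - \left(-10 - 422 + 12 \sqrt{14} + \sqrt{4774820}\right) = -2786903 - \left(-10 - 422 + 12 \sqrt{14} + 2 \sqrt{1193705}\right) = -2786903 - \left(-432 + 2 \sqrt{1193705} + 12 \sqrt{14}\right) = -2786471 - 12 \sqrt{14} - 2 \sqrt{1193705}$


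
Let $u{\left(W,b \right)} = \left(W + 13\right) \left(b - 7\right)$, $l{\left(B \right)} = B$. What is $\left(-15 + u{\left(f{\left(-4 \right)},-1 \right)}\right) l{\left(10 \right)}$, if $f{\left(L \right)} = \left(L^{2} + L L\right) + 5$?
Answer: $-4150$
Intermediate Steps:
$f{\left(L \right)} = 5 + 2 L^{2}$ ($f{\left(L \right)} = \left(L^{2} + L^{2}\right) + 5 = 2 L^{2} + 5 = 5 + 2 L^{2}$)
$u{\left(W,b \right)} = \left(-7 + b\right) \left(13 + W\right)$ ($u{\left(W,b \right)} = \left(13 + W\right) \left(-7 + b\right) = \left(-7 + b\right) \left(13 + W\right)$)
$\left(-15 + u{\left(f{\left(-4 \right)},-1 \right)}\right) l{\left(10 \right)} = \left(-15 + \left(-91 - 7 \left(5 + 2 \left(-4\right)^{2}\right) + 13 \left(-1\right) + \left(5 + 2 \left(-4\right)^{2}\right) \left(-1\right)\right)\right) 10 = \left(-15 - \left(104 + 7 \left(5 + 2 \cdot 16\right) - \left(5 + 2 \cdot 16\right) \left(-1\right)\right)\right) 10 = \left(-15 - \left(104 + 7 \left(5 + 32\right) - \left(5 + 32\right) \left(-1\right)\right)\right) 10 = \left(-15 - 400\right) 10 = \left(-415\right) 10 = -4150$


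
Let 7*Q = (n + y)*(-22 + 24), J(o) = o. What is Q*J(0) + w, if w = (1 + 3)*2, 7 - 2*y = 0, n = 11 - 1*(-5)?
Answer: 8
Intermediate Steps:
n = 16 (n = 11 + 5 = 16)
y = 7/2 (y = 7/2 - ½*0 = 7/2 + 0 = 7/2 ≈ 3.5000)
w = 8 (w = 4*2 = 8)
Q = 39/7 (Q = ((16 + 7/2)*(-22 + 24))/7 = ((39/2)*2)/7 = (⅐)*39 = 39/7 ≈ 5.5714)
Q*J(0) + w = (39/7)*0 + 8 = 0 + 8 = 8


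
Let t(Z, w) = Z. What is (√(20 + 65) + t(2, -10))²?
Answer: (2 + √85)² ≈ 125.88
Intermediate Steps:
(√(20 + 65) + t(2, -10))² = (√(20 + 65) + 2)² = (√85 + 2)² = (2 + √85)²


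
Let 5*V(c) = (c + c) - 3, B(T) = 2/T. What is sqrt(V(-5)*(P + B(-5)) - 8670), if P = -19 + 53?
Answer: 3*I*sqrt(24326)/5 ≈ 93.581*I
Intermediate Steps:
V(c) = -3/5 + 2*c/5 (V(c) = ((c + c) - 3)/5 = (2*c - 3)/5 = (-3 + 2*c)/5 = -3/5 + 2*c/5)
P = 34
sqrt(V(-5)*(P + B(-5)) - 8670) = sqrt((-3/5 + (2/5)*(-5))*(34 + 2/(-5)) - 8670) = sqrt((-3/5 - 2)*(34 + 2*(-1/5)) - 8670) = sqrt(-13*(34 - 2/5)/5 - 8670) = sqrt(-13/5*168/5 - 8670) = sqrt(-2184/25 - 8670) = sqrt(-218934/25) = 3*I*sqrt(24326)/5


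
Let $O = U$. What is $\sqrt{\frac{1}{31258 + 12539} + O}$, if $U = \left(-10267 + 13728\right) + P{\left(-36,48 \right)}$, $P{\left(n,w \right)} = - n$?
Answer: $\frac{\sqrt{6707865743670}}{43797} \approx 59.135$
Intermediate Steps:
$U = 3497$ ($U = \left(-10267 + 13728\right) - -36 = 3461 + 36 = 3497$)
$O = 3497$
$\sqrt{\frac{1}{31258 + 12539} + O} = \sqrt{\frac{1}{31258 + 12539} + 3497} = \sqrt{\frac{1}{43797} + 3497} = \sqrt{\frac{153158110}{43797}} = \frac{\sqrt{6707865743670}}{43797}$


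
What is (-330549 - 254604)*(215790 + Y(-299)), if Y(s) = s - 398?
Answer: -125862314229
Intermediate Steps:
Y(s) = -398 + s
(-330549 - 254604)*(215790 + Y(-299)) = (-330549 - 254604)*(215790 + (-398 - 299)) = -585153*(215790 - 697) = -585153*215093 = -125862314229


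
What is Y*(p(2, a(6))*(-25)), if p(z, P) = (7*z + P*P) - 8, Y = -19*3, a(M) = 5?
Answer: 44175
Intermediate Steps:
Y = -57
p(z, P) = -8 + P² + 7*z (p(z, P) = (7*z + P²) - 8 = (P² + 7*z) - 8 = -8 + P² + 7*z)
Y*(p(2, a(6))*(-25)) = -57*(-8 + 5² + 7*2)*(-25) = -57*(-8 + 25 + 14)*(-25) = -1767*(-25) = -57*(-775) = 44175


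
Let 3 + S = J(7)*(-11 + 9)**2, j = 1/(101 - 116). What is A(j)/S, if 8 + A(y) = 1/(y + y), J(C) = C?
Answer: -31/50 ≈ -0.62000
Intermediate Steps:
j = -1/15 (j = 1/(-15) = -1/15 ≈ -0.066667)
S = 25 (S = -3 + 7*(-11 + 9)**2 = -3 + 7*(-2)**2 = -3 + 7*4 = -3 + 28 = 25)
A(y) = -8 + 1/(2*y) (A(y) = -8 + 1/(y + y) = -8 + 1/(2*y))
A(j)/S = (-8 + 1/(2*(-1/15)))/25 = (-8 + (1/2)*(-15))*(1/25) = (-8 - 15/2)*(1/25) = -31/2*1/25 = -31/50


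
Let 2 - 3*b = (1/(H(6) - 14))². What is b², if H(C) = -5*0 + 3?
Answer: 58081/131769 ≈ 0.44078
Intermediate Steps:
H(C) = 3 (H(C) = 0 + 3 = 3)
b = 241/363 (b = ⅔ - 1/(3*(3 - 14)²) = ⅔ - (1/(-11))²/3 = ⅔ - (-1/11)²/3 = ⅔ - ⅓*1/121 = ⅔ - 1/363 = 241/363 ≈ 0.66391)
b² = (241/363)² = 58081/131769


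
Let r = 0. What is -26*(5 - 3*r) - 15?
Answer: -145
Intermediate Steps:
-26*(5 - 3*r) - 15 = -26*(5 - 3*0) - 15 = -26*(5 + 0) - 15 = -26*5 - 15 = -130 - 15 = -145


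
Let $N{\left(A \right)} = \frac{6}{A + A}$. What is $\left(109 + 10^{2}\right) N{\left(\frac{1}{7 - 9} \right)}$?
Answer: $-1254$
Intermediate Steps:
$N{\left(A \right)} = \frac{3}{A}$ ($N{\left(A \right)} = \frac{6}{2 A} = 6 \frac{1}{2 A} = \frac{3}{A}$)
$\left(109 + 10^{2}\right) N{\left(\frac{1}{7 - 9} \right)} = \left(109 + 10^{2}\right) \frac{3}{\frac{1}{7 - 9}} = \left(109 + 100\right) \frac{3}{\frac{1}{-2}} = 209 \frac{3}{- \frac{1}{2}} = 209 \cdot 3 \left(-2\right) = 209 \left(-6\right) = -1254$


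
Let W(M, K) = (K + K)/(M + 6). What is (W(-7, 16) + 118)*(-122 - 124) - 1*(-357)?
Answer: -20799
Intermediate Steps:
W(M, K) = 2*K/(6 + M) (W(M, K) = (2*K)/(6 + M) = 2*K/(6 + M))
(W(-7, 16) + 118)*(-122 - 124) - 1*(-357) = (2*16/(6 - 7) + 118)*(-122 - 124) - 1*(-357) = (2*16/(-1) + 118)*(-246) + 357 = (2*16*(-1) + 118)*(-246) + 357 = (-32 + 118)*(-246) + 357 = 86*(-246) + 357 = -21156 + 357 = -20799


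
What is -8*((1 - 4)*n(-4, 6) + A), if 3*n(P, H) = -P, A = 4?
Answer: 0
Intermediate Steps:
n(P, H) = -P/3 (n(P, H) = (-P)/3 = -P/3)
-8*((1 - 4)*n(-4, 6) + A) = -8*((1 - 4)*(-⅓*(-4)) + 4) = -8*(-3*4/3 + 4) = -8*(-4 + 4) = -8*0 = 0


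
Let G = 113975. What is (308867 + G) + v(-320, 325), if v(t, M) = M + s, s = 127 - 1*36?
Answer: 423258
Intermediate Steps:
s = 91 (s = 127 - 36 = 91)
v(t, M) = 91 + M (v(t, M) = M + 91 = 91 + M)
(308867 + G) + v(-320, 325) = (308867 + 113975) + (91 + 325) = 422842 + 416 = 423258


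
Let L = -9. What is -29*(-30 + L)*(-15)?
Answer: -16965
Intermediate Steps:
-29*(-30 + L)*(-15) = -29*(-30 - 9)*(-15) = -29*(-39)*(-15) = 1131*(-15) = -16965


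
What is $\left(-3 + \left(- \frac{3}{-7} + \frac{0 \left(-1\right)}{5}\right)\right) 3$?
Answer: $- \frac{54}{7} \approx -7.7143$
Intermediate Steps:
$\left(-3 + \left(- \frac{3}{-7} + \frac{0 \left(-1\right)}{5}\right)\right) 3 = \left(-3 + \left(\left(-3\right) \left(- \frac{1}{7}\right) + 0 \cdot \frac{1}{5}\right)\right) 3 = \left(-3 + \left(\frac{3}{7} + 0\right)\right) 3 = \left(-3 + \frac{3}{7}\right) 3 = \left(- \frac{18}{7}\right) 3 = - \frac{54}{7}$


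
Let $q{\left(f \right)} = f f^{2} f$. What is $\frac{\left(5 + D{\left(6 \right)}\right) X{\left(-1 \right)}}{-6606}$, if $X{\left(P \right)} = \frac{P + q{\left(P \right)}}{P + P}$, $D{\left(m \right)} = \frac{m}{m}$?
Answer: $0$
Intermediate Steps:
$D{\left(m \right)} = 1$
$q{\left(f \right)} = f^{4}$ ($q{\left(f \right)} = f^{3} f = f^{4}$)
$X{\left(P \right)} = \frac{P + P^{4}}{2 P}$ ($X{\left(P \right)} = \frac{P + P^{4}}{P + P} = \frac{P + P^{4}}{2 P}$)
$\frac{\left(5 + D{\left(6 \right)}\right) X{\left(-1 \right)}}{-6606} = \frac{\left(5 + 1\right) \left(\frac{1}{2} + \frac{\left(-1\right)^{3}}{2}\right)}{-6606} = 6 \left(\frac{1}{2} + \frac{1}{2} \left(-1\right)\right) \left(- \frac{1}{6606}\right) = 6 \left(\frac{1}{2} - \frac{1}{2}\right) \left(- \frac{1}{6606}\right) = 6 \cdot 0 \left(- \frac{1}{6606}\right) = 0 \left(- \frac{1}{6606}\right) = 0$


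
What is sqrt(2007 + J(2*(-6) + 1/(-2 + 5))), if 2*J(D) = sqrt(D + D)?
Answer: sqrt(72252 + 6*I*sqrt(210))/6 ≈ 44.8 + 0.026956*I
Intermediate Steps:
J(D) = sqrt(2)*sqrt(D)/2 (J(D) = sqrt(D + D)/2 = sqrt(2*D)/2 = (sqrt(2)*sqrt(D))/2 = sqrt(2)*sqrt(D)/2)
sqrt(2007 + J(2*(-6) + 1/(-2 + 5))) = sqrt(2007 + sqrt(2)*sqrt(2*(-6) + 1/(-2 + 5))/2) = sqrt(2007 + sqrt(2)*sqrt(-12 + 1/3)/2) = sqrt(2007 + sqrt(2)*sqrt(-35/3)/2) = sqrt(2007 + sqrt(2)*(I*sqrt(105)/3)/2) = sqrt(2007 + I*sqrt(210)/6)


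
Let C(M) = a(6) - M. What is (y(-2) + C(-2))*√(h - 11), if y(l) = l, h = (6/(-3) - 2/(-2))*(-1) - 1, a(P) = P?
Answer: 6*I*√11 ≈ 19.9*I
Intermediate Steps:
C(M) = 6 - M
h = 0 (h = (6*(-⅓) - 2*(-½))*(-1) - 1 = (-2 + 1)*(-1) - 1 = -1*(-1) - 1 = 1 - 1 = 0)
(y(-2) + C(-2))*√(h - 11) = (-2 + (6 - 1*(-2)))*√(0 - 11) = (-2 + (6 + 2))*√(-11) = (-2 + 8)*(I*√11) = 6*(I*√11) = 6*I*√11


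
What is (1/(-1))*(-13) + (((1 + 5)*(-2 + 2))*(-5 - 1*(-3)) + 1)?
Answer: 14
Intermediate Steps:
(1/(-1))*(-13) + (((1 + 5)*(-2 + 2))*(-5 - 1*(-3)) + 1) = (1*(-1))*(-13) + ((6*0)*(-5 + 3) + 1) = -1*(-13) + (0*(-2) + 1) = 13 + (0 + 1) = 13 + 1 = 14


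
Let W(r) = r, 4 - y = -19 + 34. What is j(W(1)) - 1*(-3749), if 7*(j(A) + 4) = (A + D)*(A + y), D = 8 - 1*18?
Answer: 26305/7 ≈ 3757.9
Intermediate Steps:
D = -10 (D = 8 - 18 = -10)
y = -11 (y = 4 - (-19 + 34) = 4 - 1*15 = 4 - 15 = -11)
j(A) = -4 + (-11 + A)*(-10 + A)/7 (j(A) = -4 + ((A - 10)*(A - 11))/7 = -4 + ((-10 + A)*(-11 + A))/7 = -4 + ((-11 + A)*(-10 + A))/7 = -4 + (-11 + A)*(-10 + A)/7)
j(W(1)) - 1*(-3749) = (82/7 - 3*1 + (⅐)*1²) - 1*(-3749) = (82/7 - 3 + (⅐)*1) + 3749 = (82/7 - 3 + ⅐) + 3749 = 62/7 + 3749 = 26305/7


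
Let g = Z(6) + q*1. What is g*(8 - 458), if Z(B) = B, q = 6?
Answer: -5400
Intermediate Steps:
g = 12 (g = 6 + 6*1 = 6 + 6 = 12)
g*(8 - 458) = 12*(8 - 458) = 12*(-450) = -5400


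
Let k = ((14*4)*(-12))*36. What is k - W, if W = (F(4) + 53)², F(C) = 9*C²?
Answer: -63001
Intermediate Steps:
W = 38809 (W = (9*4² + 53)² = (9*16 + 53)² = (144 + 53)² = 197² = 38809)
k = -24192 (k = (56*(-12))*36 = -672*36 = -24192)
k - W = -24192 - 1*38809 = -24192 - 38809 = -63001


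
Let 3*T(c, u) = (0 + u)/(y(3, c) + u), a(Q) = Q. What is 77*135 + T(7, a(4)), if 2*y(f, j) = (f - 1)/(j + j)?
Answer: 1777601/171 ≈ 10395.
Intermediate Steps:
y(f, j) = (-1 + f)/(4*j) (y(f, j) = ((f - 1)/(j + j))/2 = ((-1 + f)/((2*j)))/2 = ((-1 + f)*(1/(2*j)))/2 = ((-1 + f)/(2*j))/2 = (-1 + f)/(4*j))
T(c, u) = u/(3*(u + 1/(2*c))) (T(c, u) = ((0 + u)/((-1 + 3)/(4*c) + u))/3 = (u/((¼)*2/c + u))/3 = (u/(1/(2*c) + u))/3 = (u/(u + 1/(2*c)))/3 = u/(3*(u + 1/(2*c))))
77*135 + T(7, a(4)) = 77*135 + (⅔)*7*4/(1 + 2*7*4) = 10395 + (⅔)*7*4/(1 + 56) = 10395 + (⅔)*7*4/57 = 10395 + (⅔)*7*4*(1/57) = 10395 + 56/171 = 1777601/171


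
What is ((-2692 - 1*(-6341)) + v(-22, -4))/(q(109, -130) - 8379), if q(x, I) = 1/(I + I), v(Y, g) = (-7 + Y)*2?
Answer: -933660/2178541 ≈ -0.42857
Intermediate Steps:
v(Y, g) = -14 + 2*Y
q(x, I) = 1/(2*I)
((-2692 - 1*(-6341)) + v(-22, -4))/(q(109, -130) - 8379) = ((-2692 - 1*(-6341)) + (-14 + 2*(-22)))/((½)/(-130) - 8379) = ((-2692 + 6341) + (-14 - 44))/((½)*(-1/130) - 8379) = (3649 - 58)/(-1/260 - 8379) = 3591/(-2178541/260) = 3591*(-260/2178541) = -933660/2178541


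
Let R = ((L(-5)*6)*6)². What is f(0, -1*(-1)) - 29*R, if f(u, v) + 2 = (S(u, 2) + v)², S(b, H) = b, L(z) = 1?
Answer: -37585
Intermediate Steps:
R = 1296 (R = ((1*6)*6)² = (6*6)² = 36² = 1296)
f(u, v) = -2 + (u + v)²
f(0, -1*(-1)) - 29*R = (-2 + (0 - 1*(-1))²) - 29*1296 = (-2 + (0 + 1)²) - 37584 = (-2 + 1²) - 37584 = (-2 + 1) - 37584 = -1 - 37584 = -37585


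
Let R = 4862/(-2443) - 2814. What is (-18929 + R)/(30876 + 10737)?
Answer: -53123011/101660559 ≈ -0.52255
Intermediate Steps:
R = -6879464/2443 (R = 4862*(-1/2443) - 2814 = -4862/2443 - 2814 = -6879464/2443 ≈ -2816.0)
(-18929 + R)/(30876 + 10737) = (-18929 - 6879464/2443)/(30876 + 10737) = -53123011/2443/41613 = -53123011/2443*1/41613 = -53123011/101660559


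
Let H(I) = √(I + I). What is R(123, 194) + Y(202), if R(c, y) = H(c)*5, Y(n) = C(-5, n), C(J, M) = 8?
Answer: 8 + 5*√246 ≈ 86.422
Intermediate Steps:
H(I) = √2*√I (H(I) = √(2*I) = √2*√I)
Y(n) = 8
R(c, y) = 5*√2*√c (R(c, y) = (√2*√c)*5 = 5*√2*√c)
R(123, 194) + Y(202) = 5*√2*√123 + 8 = 5*√246 + 8 = 8 + 5*√246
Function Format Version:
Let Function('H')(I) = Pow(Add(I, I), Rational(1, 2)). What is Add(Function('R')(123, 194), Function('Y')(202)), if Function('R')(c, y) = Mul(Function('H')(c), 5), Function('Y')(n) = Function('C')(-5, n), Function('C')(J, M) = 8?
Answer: Add(8, Mul(5, Pow(246, Rational(1, 2)))) ≈ 86.422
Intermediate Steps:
Function('H')(I) = Mul(Pow(2, Rational(1, 2)), Pow(I, Rational(1, 2))) (Function('H')(I) = Pow(Mul(2, I), Rational(1, 2)) = Mul(Pow(2, Rational(1, 2)), Pow(I, Rational(1, 2))))
Function('Y')(n) = 8
Function('R')(c, y) = Mul(5, Pow(2, Rational(1, 2)), Pow(c, Rational(1, 2))) (Function('R')(c, y) = Mul(Mul(Pow(2, Rational(1, 2)), Pow(c, Rational(1, 2))), 5) = Mul(5, Pow(2, Rational(1, 2)), Pow(c, Rational(1, 2))))
Add(Function('R')(123, 194), Function('Y')(202)) = Add(Mul(5, Pow(2, Rational(1, 2)), Pow(123, Rational(1, 2))), 8) = Add(Mul(5, Pow(246, Rational(1, 2))), 8) = Add(8, Mul(5, Pow(246, Rational(1, 2))))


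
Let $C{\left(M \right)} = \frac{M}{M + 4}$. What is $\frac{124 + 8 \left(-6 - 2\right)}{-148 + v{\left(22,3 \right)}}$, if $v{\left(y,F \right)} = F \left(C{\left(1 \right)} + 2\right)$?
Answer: $- \frac{300}{707} \approx -0.42433$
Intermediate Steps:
$C{\left(M \right)} = \frac{M}{4 + M}$
$v{\left(y,F \right)} = \frac{11 F}{5}$ ($v{\left(y,F \right)} = F \left(1 \frac{1}{4 + 1} + 2\right) = F \left(1 \cdot \frac{1}{5} + 2\right) = F \left(\frac{1}{5} + 2\right) = F \frac{11}{5} = \frac{11 F}{5}$)
$\frac{124 + 8 \left(-6 - 2\right)}{-148 + v{\left(22,3 \right)}} = \frac{124 + 8 \left(-6 - 2\right)}{-148 + \frac{11}{5} \cdot 3} = \frac{124 + 8 \left(-8\right)}{-148 + \frac{33}{5}} = \frac{124 - 64}{- \frac{707}{5}} = 60 \left(- \frac{5}{707}\right) = - \frac{300}{707}$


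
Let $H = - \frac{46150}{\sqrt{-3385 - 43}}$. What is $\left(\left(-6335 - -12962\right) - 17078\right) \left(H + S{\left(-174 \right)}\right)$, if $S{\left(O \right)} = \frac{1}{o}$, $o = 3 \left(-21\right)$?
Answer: $\frac{1493}{9} - \frac{241156825 i \sqrt{857}}{857} \approx 165.89 - 8.2378 \cdot 10^{6} i$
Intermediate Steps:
$o = -63$
$H = \frac{23075 i \sqrt{857}}{857}$ ($H = - \frac{46150}{\sqrt{-3428}} = - \frac{46150}{2 i \sqrt{857}} = - 46150 \left(- \frac{i \sqrt{857}}{1714}\right) = \frac{23075 i \sqrt{857}}{857} \approx 788.23 i$)
$S{\left(O \right)} = - \frac{1}{63}$ ($S{\left(O \right)} = \frac{1}{-63} = - \frac{1}{63}$)
$\left(\left(-6335 - -12962\right) - 17078\right) \left(H + S{\left(-174 \right)}\right) = \left(\left(-6335 - -12962\right) - 17078\right) \left(\frac{23075 i \sqrt{857}}{857} - \frac{1}{63}\right) = \left(\left(-6335 + 12962\right) - 17078\right) \left(- \frac{1}{63} + \frac{23075 i \sqrt{857}}{857}\right) = \left(6627 - 17078\right) \left(- \frac{1}{63} + \frac{23075 i \sqrt{857}}{857}\right) = - 10451 \left(- \frac{1}{63} + \frac{23075 i \sqrt{857}}{857}\right) = \frac{1493}{9} - \frac{241156825 i \sqrt{857}}{857}$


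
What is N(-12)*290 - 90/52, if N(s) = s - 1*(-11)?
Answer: -7585/26 ≈ -291.73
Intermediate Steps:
N(s) = 11 + s (N(s) = s + 11 = 11 + s)
N(-12)*290 - 90/52 = (11 - 12)*290 - 90/52 = -1*290 - 90*1/52 = -290 - 45/26 = -7585/26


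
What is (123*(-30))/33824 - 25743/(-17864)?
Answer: 7185831/5394928 ≈ 1.3320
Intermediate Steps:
(123*(-30))/33824 - 25743/(-17864) = -3690*1/33824 - 25743*(-1/17864) = -1845/16912 + 25743/17864 = 7185831/5394928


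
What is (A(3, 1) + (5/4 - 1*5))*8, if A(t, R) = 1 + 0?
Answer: -22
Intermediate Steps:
A(t, R) = 1
(A(3, 1) + (5/4 - 1*5))*8 = (1 + (5/4 - 1*5))*8 = (1 + (5*(1/4) - 5))*8 = (1 + (5/4 - 5))*8 = (1 - 15/4)*8 = -11/4*8 = -22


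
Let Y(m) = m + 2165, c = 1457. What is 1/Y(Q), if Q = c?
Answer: 1/3622 ≈ 0.00027609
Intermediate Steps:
Q = 1457
Y(m) = 2165 + m
1/Y(Q) = 1/(2165 + 1457) = 1/3622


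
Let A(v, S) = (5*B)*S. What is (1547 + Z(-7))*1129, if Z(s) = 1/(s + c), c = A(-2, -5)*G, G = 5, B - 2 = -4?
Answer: 424415938/243 ≈ 1.7466e+6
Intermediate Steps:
B = -2 (B = 2 - 4 = -2)
A(v, S) = -10*S (A(v, S) = (5*(-2))*S = -10*S)
c = 250 (c = -10*(-5)*5 = 50*5 = 250)
Z(s) = 1/(250 + s) (Z(s) = 1/(s + 250) = 1/(250 + s))
(1547 + Z(-7))*1129 = (1547 + 1/(250 - 7))*1129 = (1547 + 1/243)*1129 = (375922/243)*1129 = 424415938/243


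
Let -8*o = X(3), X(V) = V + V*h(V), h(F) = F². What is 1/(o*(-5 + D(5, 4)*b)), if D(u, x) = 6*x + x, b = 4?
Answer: -4/1605 ≈ -0.0024922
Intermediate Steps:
X(V) = V + V³ (X(V) = V + V*V² = V + V³)
D(u, x) = 7*x
o = -15/4 (o = -(3 + 3³)/8 = -(3 + 27)/8 = -⅛*30 = -15/4 ≈ -3.7500)
1/(o*(-5 + D(5, 4)*b)) = 1/(-15*(-5 + (7*4)*4)/4) = 1/(-15*(-5 + 28*4)/4) = 1/(-15*(-5 + 112)/4) = 1/(-15/4*107) = 1/(-1605/4) = -4/1605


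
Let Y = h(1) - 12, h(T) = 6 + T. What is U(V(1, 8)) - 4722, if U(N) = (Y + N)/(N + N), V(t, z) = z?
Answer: -75549/16 ≈ -4721.8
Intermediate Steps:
Y = -5 (Y = (6 + 1) - 12 = 7 - 12 = -5)
U(N) = (-5 + N)/(2*N) (U(N) = (-5 + N)/(N + N) = (-5 + N)/((2*N)) = (-5 + N)*(1/(2*N)) = (-5 + N)/(2*N))
U(V(1, 8)) - 4722 = (1/2)*(-5 + 8)/8 - 4722 = (1/2)*(1/8)*3 - 4722 = 3/16 - 4722 = -75549/16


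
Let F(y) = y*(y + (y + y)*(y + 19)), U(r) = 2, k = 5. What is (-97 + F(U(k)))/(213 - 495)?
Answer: -25/94 ≈ -0.26596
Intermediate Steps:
F(y) = y*(y + 2*y*(19 + y)) (F(y) = y*(y + (2*y)*(19 + y)) = y*(y + 2*y*(19 + y)))
(-97 + F(U(k)))/(213 - 495) = (-97 + 2²*(39 + 2*2))/(213 - 495) = (-97 + 4*(39 + 4))/(-282) = (-97 + 4*43)*(-1/282) = (-97 + 172)*(-1/282) = 75*(-1/282) = -25/94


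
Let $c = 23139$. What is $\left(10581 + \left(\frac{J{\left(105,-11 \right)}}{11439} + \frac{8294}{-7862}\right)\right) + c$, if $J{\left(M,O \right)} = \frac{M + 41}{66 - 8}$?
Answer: $\frac{43970669995426}{1304034561} \approx 33719.0$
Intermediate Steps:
$J{\left(M,O \right)} = \frac{41}{58} + \frac{M}{58}$ ($J{\left(M,O \right)} = \frac{41 + M}{58} = \left(41 + M\right) \frac{1}{58} = \frac{41}{58} + \frac{M}{58}$)
$\left(10581 + \left(\frac{J{\left(105,-11 \right)}}{11439} + \frac{8294}{-7862}\right)\right) + c = \left(10581 + \left(\frac{\frac{41}{58} + \frac{1}{58} \cdot 105}{11439} + \frac{8294}{-7862}\right)\right) + 23139 = \left(10581 + \left(\left(\frac{41}{58} + \frac{105}{58}\right) \frac{1}{11439} + 8294 \left(- \frac{1}{7862}\right)\right)\right) + 23139 = \left(10581 + \left(\frac{73}{29} \cdot \frac{1}{11439} - \frac{4147}{3931}\right)\right) + 23139 = \left(10581 + \left(\frac{73}{331731} - \frac{4147}{3931}\right)\right) + 23139 = \left(10581 - \frac{1375401494}{1304034561}\right) + 23139 = \frac{13796614288447}{1304034561} + 23139 = \frac{43970669995426}{1304034561}$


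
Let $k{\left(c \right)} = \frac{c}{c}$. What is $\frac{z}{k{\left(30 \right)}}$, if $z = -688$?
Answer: $-688$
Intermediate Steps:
$k{\left(c \right)} = 1$
$\frac{z}{k{\left(30 \right)}} = - \frac{688}{1} = \left(-688\right) 1 = -688$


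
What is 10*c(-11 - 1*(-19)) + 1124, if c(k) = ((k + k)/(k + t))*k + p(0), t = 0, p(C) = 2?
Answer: 1304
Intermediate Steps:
c(k) = 2 + 2*k (c(k) = ((k + k)/(k + 0))*k + 2 = ((2*k)/k)*k + 2 = 2*k + 2 = 2 + 2*k)
10*c(-11 - 1*(-19)) + 1124 = 10*(2 + 2*(-11 - 1*(-19))) + 1124 = 10*(2 + 2*(-11 + 19)) + 1124 = 10*(2 + 2*8) + 1124 = 10*(2 + 16) + 1124 = 10*18 + 1124 = 180 + 1124 = 1304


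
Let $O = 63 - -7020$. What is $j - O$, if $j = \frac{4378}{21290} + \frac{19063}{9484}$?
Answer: $- \frac{714856019829}{100957180} \approx -7080.8$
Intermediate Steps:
$O = 7083$ ($O = 63 + 7020 = 7083$)
$j = \frac{223686111}{100957180}$ ($j = 4378 \cdot \frac{1}{21290} + 19063 \cdot \frac{1}{9484} = \frac{2189}{10645} + \frac{19063}{9484} = \frac{223686111}{100957180} \approx 2.2157$)
$j - O = \frac{223686111}{100957180} - 7083 = - \frac{714856019829}{100957180}$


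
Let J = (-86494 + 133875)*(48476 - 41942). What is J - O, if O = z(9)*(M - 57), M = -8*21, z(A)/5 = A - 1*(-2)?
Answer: 309599829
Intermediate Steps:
z(A) = 10 + 5*A (z(A) = 5*(A - 1*(-2)) = 5*(A + 2) = 5*(2 + A) = 10 + 5*A)
J = 309587454 (J = 47381*6534 = 309587454)
M = -168
O = -12375 (O = (10 + 5*9)*(-168 - 57) = (10 + 45)*(-225) = 55*(-225) = -12375)
J - O = 309587454 - 1*(-12375) = 309587454 + 12375 = 309599829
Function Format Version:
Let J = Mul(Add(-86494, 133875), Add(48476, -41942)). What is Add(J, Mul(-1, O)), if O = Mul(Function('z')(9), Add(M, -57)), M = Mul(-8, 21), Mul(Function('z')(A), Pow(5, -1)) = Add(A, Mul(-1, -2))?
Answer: 309599829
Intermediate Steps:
Function('z')(A) = Add(10, Mul(5, A)) (Function('z')(A) = Mul(5, Add(A, Mul(-1, -2))) = Mul(5, Add(A, 2)) = Mul(5, Add(2, A)) = Add(10, Mul(5, A)))
J = 309587454 (J = Mul(47381, 6534) = 309587454)
M = -168
O = -12375 (O = Mul(Add(10, Mul(5, 9)), Add(-168, -57)) = Mul(Add(10, 45), -225) = Mul(55, -225) = -12375)
Add(J, Mul(-1, O)) = Add(309587454, Mul(-1, -12375)) = Add(309587454, 12375) = 309599829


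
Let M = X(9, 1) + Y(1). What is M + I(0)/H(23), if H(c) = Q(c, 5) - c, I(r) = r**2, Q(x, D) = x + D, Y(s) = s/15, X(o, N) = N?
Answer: 16/15 ≈ 1.0667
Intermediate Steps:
Y(s) = s/15 (Y(s) = s*(1/15) = s/15)
Q(x, D) = D + x
H(c) = 5 (H(c) = (5 + c) - c = 5)
M = 16/15 (M = 1 + (1/15)*1 = 1 + 1/15 = 16/15 ≈ 1.0667)
M + I(0)/H(23) = 16/15 + 0**2/5 = 16/15 + 0*(1/5) = 16/15 + 0 = 16/15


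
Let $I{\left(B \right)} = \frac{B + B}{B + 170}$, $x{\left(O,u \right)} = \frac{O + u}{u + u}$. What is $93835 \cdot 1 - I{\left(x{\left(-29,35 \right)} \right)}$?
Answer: $\frac{558599749}{5953} \approx 93835.0$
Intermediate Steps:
$x{\left(O,u \right)} = \frac{O + u}{2 u}$
$I{\left(B \right)} = \frac{2 B}{170 + B}$
$93835 \cdot 1 - I{\left(x{\left(-29,35 \right)} \right)} = 93835 \cdot 1 - \frac{2 \frac{-29 + 35}{2 \cdot 35}}{170 + \frac{-29 + 35}{2 \cdot 35}} = 93835 - \frac{2 \cdot \frac{1}{2} \cdot \frac{1}{35} \cdot 6}{170 + \frac{1}{2} \cdot \frac{1}{35} \cdot 6} = 93835 - 2 \cdot \frac{3}{35} \frac{1}{170 + \frac{3}{35}} = 93835 - 2 \cdot \frac{3}{35} \frac{1}{\frac{5953}{35}} = 93835 - 2 \cdot \frac{3}{35} \cdot \frac{35}{5953} = 93835 - \frac{6}{5953} = \frac{558599749}{5953}$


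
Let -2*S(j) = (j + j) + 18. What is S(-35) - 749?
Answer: -723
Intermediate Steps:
S(j) = -9 - j (S(j) = -((j + j) + 18)/2 = -(2*j + 18)/2 = -(18 + 2*j)/2 = -9 - j)
S(-35) - 749 = (-9 - 1*(-35)) - 749 = (-9 + 35) - 749 = 26 - 749 = -723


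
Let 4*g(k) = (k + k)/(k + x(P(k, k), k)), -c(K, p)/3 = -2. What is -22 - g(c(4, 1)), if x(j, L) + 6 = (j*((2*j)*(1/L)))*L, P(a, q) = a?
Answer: -529/24 ≈ -22.042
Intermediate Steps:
x(j, L) = -6 + 2*j² (x(j, L) = -6 + (j*((2*j)*(1/L)))*L = -6 + (j*((2*j)/L))*L = -6 + (j*(2*j/L))*L = -6 + (2*j²/L)*L = -6 + 2*j²)
c(K, p) = 6 (c(K, p) = -3*(-2) = 6)
g(k) = k/(2*(-6 + k + 2*k²)) (g(k) = ((k + k)/(k + (-6 + 2*k²)))/4 = ((2*k)/(-6 + k + 2*k²))/4 = (2*k/(-6 + k + 2*k²))/4 = k/(2*(-6 + k + 2*k²)))
-22 - g(c(4, 1)) = -22 - 6/(2*(-6 + 6 + 2*6²)) = -22 - 6/(2*(-6 + 6 + 2*36)) = -22 - 6/(2*(-6 + 6 + 72)) = -22 - 6/(2*72) = -22 - 1*1/24 = -22 - 1/24 = -529/24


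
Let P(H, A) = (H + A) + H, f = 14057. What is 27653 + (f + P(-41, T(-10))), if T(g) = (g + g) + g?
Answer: 41598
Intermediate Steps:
T(g) = 3*g (T(g) = 2*g + g = 3*g)
P(H, A) = A + 2*H (P(H, A) = (A + H) + H = A + 2*H)
27653 + (f + P(-41, T(-10))) = 27653 + (14057 + (3*(-10) + 2*(-41))) = 27653 + (14057 + (-30 - 82)) = 27653 + (14057 - 112) = 27653 + 13945 = 41598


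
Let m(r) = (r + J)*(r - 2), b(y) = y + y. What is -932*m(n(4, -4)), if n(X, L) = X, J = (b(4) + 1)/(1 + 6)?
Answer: -68968/7 ≈ -9852.6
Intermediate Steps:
b(y) = 2*y
J = 9/7 (J = (2*4 + 1)/(1 + 6) = (8 + 1)/7 = 9*(⅐) = 9/7 ≈ 1.2857)
m(r) = (-2 + r)*(9/7 + r) (m(r) = (r + 9/7)*(r - 2) = (9/7 + r)*(-2 + r) = (-2 + r)*(9/7 + r))
-932*m(n(4, -4)) = -932*(-18/7 + 4² - 5/7*4) = -932*(-18/7 + 16 - 20/7) = -932*74/7 = -68968/7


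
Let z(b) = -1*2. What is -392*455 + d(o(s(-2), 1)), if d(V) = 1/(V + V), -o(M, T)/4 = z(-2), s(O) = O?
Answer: -2853759/16 ≈ -1.7836e+5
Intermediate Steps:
z(b) = -2
o(M, T) = 8 (o(M, T) = -4*(-2) = 8)
d(V) = 1/(2*V)
-392*455 + d(o(s(-2), 1)) = -392*455 + (½)/8 = -178360 + (½)*(⅛) = -178360 + 1/16 = -2853759/16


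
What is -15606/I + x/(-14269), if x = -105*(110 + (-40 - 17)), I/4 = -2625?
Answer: 46852419/24970750 ≈ 1.8763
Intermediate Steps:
I = -10500 (I = 4*(-2625) = -10500)
x = -5565 (x = -105*(110 - 57) = -105*53 = -5565)
-15606/I + x/(-14269) = -15606/(-10500) - 5565/(-14269) = -15606*(-1/10500) - 5565*(-1/14269) = 2601/1750 + 5565/14269 = 46852419/24970750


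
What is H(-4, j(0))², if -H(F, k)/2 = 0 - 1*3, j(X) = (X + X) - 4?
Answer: 36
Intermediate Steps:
j(X) = -4 + 2*X (j(X) = 2*X - 4 = -4 + 2*X)
H(F, k) = 6 (H(F, k) = -2*(0 - 1*3) = -2*(0 - 3) = -2*(-3) = 6)
H(-4, j(0))² = 6² = 36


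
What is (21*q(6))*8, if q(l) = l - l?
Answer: 0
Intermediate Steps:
q(l) = 0
(21*q(6))*8 = (21*0)*8 = 0*8 = 0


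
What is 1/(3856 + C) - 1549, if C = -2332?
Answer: -2360675/1524 ≈ -1549.0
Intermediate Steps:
1/(3856 + C) - 1549 = 1/(3856 - 2332) - 1549 = 1/1524 - 1549 = -2360675/1524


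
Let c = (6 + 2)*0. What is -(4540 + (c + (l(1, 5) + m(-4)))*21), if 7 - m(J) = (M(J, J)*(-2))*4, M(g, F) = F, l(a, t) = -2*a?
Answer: -3973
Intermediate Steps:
c = 0 (c = 8*0 = 0)
m(J) = 7 + 8*J (m(J) = 7 - J*(-2)*4 = 7 - (-2*J)*4 = 7 - (-8)*J = 7 + 8*J)
-(4540 + (c + (l(1, 5) + m(-4)))*21) = -(4540 + (0 + (-2*1 + (7 + 8*(-4))))*21) = -(4540 + (0 + (-2 + (7 - 32)))*21) = -(4540 + (0 + (-2 - 25))*21) = -(4540 + (0 - 27)*21) = -(4540 - 27*21) = -(4540 - 567) = -1*3973 = -3973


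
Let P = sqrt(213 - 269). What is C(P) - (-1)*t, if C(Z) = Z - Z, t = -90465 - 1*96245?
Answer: -186710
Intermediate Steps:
t = -186710 (t = -90465 - 96245 = -186710)
P = 2*I*sqrt(14) (P = sqrt(-56) = 2*I*sqrt(14) ≈ 7.4833*I)
C(Z) = 0
C(P) - (-1)*t = 0 - (-1)*(-186710) = 0 - 1*186710 = 0 - 186710 = -186710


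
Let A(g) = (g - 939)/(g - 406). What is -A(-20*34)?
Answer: -1619/1086 ≈ -1.4908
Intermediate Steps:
A(g) = (-939 + g)/(-406 + g)
-A(-20*34) = -(-939 - 20*34)/(-406 - 20*34) = -(-939 - 680)/(-406 - 680) = -(-1619)/(-1086) = -(-1)*(-1619)/1086 = -1*1619/1086 = -1619/1086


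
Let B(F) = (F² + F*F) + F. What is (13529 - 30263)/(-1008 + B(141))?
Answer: -5578/12965 ≈ -0.43024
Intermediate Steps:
B(F) = F + 2*F² (B(F) = (F² + F²) + F = 2*F² + F = F + 2*F²)
(13529 - 30263)/(-1008 + B(141)) = (13529 - 30263)/(-1008 + 141*(1 + 2*141)) = -16734/(-1008 + 141*(1 + 282)) = -16734/(-1008 + 141*283) = -16734/(-1008 + 39903) = -16734/38895 = -16734*1/38895 = -5578/12965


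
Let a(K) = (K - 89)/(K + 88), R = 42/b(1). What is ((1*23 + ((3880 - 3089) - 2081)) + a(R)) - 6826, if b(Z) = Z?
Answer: -1052137/130 ≈ -8093.4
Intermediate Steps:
R = 42 (R = 42/1 = 42*1 = 42)
a(K) = (-89 + K)/(88 + K)
((1*23 + ((3880 - 3089) - 2081)) + a(R)) - 6826 = ((1*23 + ((3880 - 3089) - 2081)) + (-89 + 42)/(88 + 42)) - 6826 = ((23 + (791 - 2081)) - 47/130) - 6826 = ((23 - 1290) + (1/130)*(-47)) - 6826 = (-1267 - 47/130) - 6826 = -164757/130 - 6826 = -1052137/130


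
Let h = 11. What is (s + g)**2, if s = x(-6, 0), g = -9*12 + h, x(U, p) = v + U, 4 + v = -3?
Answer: 12100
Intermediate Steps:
v = -7 (v = -4 - 3 = -7)
x(U, p) = -7 + U
g = -97 (g = -9*12 + 11 = -108 + 11 = -97)
s = -13 (s = -7 - 6 = -13)
(s + g)**2 = (-13 - 97)**2 = (-110)**2 = 12100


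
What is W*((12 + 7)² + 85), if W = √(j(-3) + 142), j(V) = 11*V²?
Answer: 446*√241 ≈ 6923.8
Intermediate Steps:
W = √241 (W = √(11*(-3)² + 142) = √(11*9 + 142) = √(99 + 142) = √241 ≈ 15.524)
W*((12 + 7)² + 85) = √241*((12 + 7)² + 85) = √241*(19² + 85) = √241*(361 + 85) = √241*446 = 446*√241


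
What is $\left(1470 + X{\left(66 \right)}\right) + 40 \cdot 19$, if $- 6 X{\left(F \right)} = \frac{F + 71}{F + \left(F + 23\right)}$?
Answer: $\frac{2073763}{930} \approx 2229.9$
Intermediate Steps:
$X{\left(F \right)} = - \frac{71 + F}{6 \left(23 + 2 F\right)}$ ($X{\left(F \right)} = - \frac{\left(F + 71\right) \frac{1}{F + \left(F + 23\right)}}{6} = - \frac{\left(71 + F\right) \frac{1}{F + \left(23 + F\right)}}{6} = - \frac{\left(71 + F\right) \frac{1}{23 + 2 F}}{6} = - \frac{\frac{1}{23 + 2 F} \left(71 + F\right)}{6} = - \frac{71 + F}{6 \left(23 + 2 F\right)}$)
$\left(1470 + X{\left(66 \right)}\right) + 40 \cdot 19 = \left(1470 + \frac{-71 - 66}{6 \left(23 + 2 \cdot 66\right)}\right) + 40 \cdot 19 = \left(1470 + \frac{-71 - 66}{6 \left(23 + 132\right)}\right) + 760 = \left(1470 + \frac{1}{6} \cdot \frac{1}{155} \left(-137\right)\right) + 760 = \left(1470 - \frac{137}{930}\right) + 760 = \frac{1366963}{930} + 760 = \frac{2073763}{930}$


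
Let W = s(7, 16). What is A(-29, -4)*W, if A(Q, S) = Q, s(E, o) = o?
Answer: -464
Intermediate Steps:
W = 16
A(-29, -4)*W = -29*16 = -464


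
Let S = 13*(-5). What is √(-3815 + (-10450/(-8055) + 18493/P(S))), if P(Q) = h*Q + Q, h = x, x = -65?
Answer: I*√297026747685395/279240 ≈ 61.719*I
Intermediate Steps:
h = -65
S = -65
P(Q) = -64*Q (P(Q) = -65*Q + Q = -64*Q)
√(-3815 + (-10450/(-8055) + 18493/P(S))) = √(-3815 + (-10450/(-8055) + 18493/((-64*(-65))))) = √(-3815 + (-10450*(-1/8055) + 18493/4160)) = √(-3815 + (2090/1611 + 18493*(1/4160))) = √(-3815 + (2090/1611 + 18493/4160)) = √(-3815 + 38486623/6701760) = √(-25528727777/6701760) = I*√297026747685395/279240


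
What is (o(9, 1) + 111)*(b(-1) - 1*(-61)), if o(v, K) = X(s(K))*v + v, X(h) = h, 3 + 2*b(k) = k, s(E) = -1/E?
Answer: 6549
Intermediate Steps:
b(k) = -3/2 + k/2
o(v, K) = v - v/K (o(v, K) = (-1/K)*v + v = -v/K + v = v - v/K)
(o(9, 1) + 111)*(b(-1) - 1*(-61)) = ((9 - 1*9/1) + 111)*((-3/2 + (½)*(-1)) - 1*(-61)) = ((9 - 1*9*1) + 111)*((-3/2 - ½) + 61) = ((9 - 9) + 111)*(-2 + 61) = (0 + 111)*59 = 111*59 = 6549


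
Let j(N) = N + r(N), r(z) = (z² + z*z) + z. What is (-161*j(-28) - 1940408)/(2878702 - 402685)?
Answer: -2183840/2476017 ≈ -0.88200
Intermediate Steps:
r(z) = z + 2*z² (r(z) = (z² + z²) + z = 2*z² + z = z + 2*z²)
j(N) = N + N*(1 + 2*N)
(-161*j(-28) - 1940408)/(2878702 - 402685) = (-322*(-28)*(1 - 28) - 1940408)/(2878702 - 402685) = (-322*(-28)*(-27) - 1940408)/2476017 = (-161*1512 - 1940408)*(1/2476017) = (-243432 - 1940408)*(1/2476017) = -2183840*1/2476017 = -2183840/2476017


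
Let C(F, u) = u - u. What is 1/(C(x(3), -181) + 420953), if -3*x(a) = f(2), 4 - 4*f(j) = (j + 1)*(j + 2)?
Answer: 1/420953 ≈ 2.3756e-6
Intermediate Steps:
f(j) = 1 - (1 + j)*(2 + j)/4 (f(j) = 1 - (j + 1)*(j + 2)/4 = 1 - (1 + j)*(2 + j)/4)
x(a) = ⅔ (x(a) = -(½ - ¾*2 - ¼*2²)/3 = -(½ - 3/2 - ¼*4)/3 = -(½ - 3/2 - 1)/3 = -⅓*(-2) = ⅔)
C(F, u) = 0
1/(C(x(3), -181) + 420953) = 1/(0 + 420953) = 1/420953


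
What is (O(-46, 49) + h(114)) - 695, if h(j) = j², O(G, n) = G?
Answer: 12255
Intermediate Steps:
(O(-46, 49) + h(114)) - 695 = (-46 + 114²) - 695 = (-46 + 12996) - 695 = 12950 - 695 = 12255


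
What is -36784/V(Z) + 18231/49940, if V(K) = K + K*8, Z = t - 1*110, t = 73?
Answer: 1843063883/16630020 ≈ 110.83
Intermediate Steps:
Z = -37 (Z = 73 - 1*110 = 73 - 110 = -37)
V(K) = 9*K (V(K) = K + 8*K = 9*K)
-36784/V(Z) + 18231/49940 = -36784/(9*(-37)) + 18231/49940 = -36784/(-333) + 18231*(1/49940) = -36784*(-1/333) + 18231/49940 = 36784/333 + 18231/49940 = 1843063883/16630020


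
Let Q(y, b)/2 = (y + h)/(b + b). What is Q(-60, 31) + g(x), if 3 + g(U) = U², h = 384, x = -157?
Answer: 764350/31 ≈ 24656.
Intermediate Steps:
g(U) = -3 + U²
Q(y, b) = (384 + y)/b (Q(y, b) = 2*((y + 384)/(b + b)) = 2*((384 + y)/((2*b))) = 2*((384 + y)*(1/(2*b))) = 2*((384 + y)/(2*b)) = (384 + y)/b)
Q(-60, 31) + g(x) = (384 - 60)/31 + (-3 + (-157)²) = (1/31)*324 + (-3 + 24649) = 324/31 + 24646 = 764350/31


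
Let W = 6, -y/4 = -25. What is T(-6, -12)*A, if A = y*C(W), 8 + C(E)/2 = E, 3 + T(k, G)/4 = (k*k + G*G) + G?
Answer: -264000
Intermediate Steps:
y = 100 (y = -4*(-25) = 100)
T(k, G) = -12 + 4*G + 4*G**2 + 4*k**2 (T(k, G) = -12 + 4*((k*k + G*G) + G) = -12 + 4*((k**2 + G**2) + G) = -12 + 4*((G**2 + k**2) + G) = -12 + 4*(G + G**2 + k**2) = -12 + (4*G + 4*G**2 + 4*k**2) = -12 + 4*G + 4*G**2 + 4*k**2)
C(E) = -16 + 2*E
A = -400 (A = 100*(-16 + 2*6) = 100*(-16 + 12) = 100*(-4) = -400)
T(-6, -12)*A = (-12 + 4*(-12) + 4*(-12)**2 + 4*(-6)**2)*(-400) = (-12 - 48 + 4*144 + 4*36)*(-400) = (-12 - 48 + 576 + 144)*(-400) = 660*(-400) = -264000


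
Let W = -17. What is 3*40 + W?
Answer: 103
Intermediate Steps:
3*40 + W = 3*40 - 17 = 120 - 17 = 103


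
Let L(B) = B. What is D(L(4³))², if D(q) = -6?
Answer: 36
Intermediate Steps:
D(L(4³))² = (-6)² = 36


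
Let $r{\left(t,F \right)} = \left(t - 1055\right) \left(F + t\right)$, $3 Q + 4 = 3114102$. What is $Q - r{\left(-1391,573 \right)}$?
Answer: $- \frac{2888386}{3} \approx -9.628 \cdot 10^{5}$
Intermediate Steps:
$Q = \frac{3114098}{3}$ ($Q = - \frac{4}{3} + \frac{1}{3} \cdot 3114102 = - \frac{4}{3} + 1038034 = \frac{3114098}{3} \approx 1.038 \cdot 10^{6}$)
$r{\left(t,F \right)} = \left(-1055 + t\right) \left(F + t\right)$
$Q - r{\left(-1391,573 \right)} = \frac{3114098}{3} - \left(\left(-1391\right)^{2} - 604515 - -1467505 + 573 \left(-1391\right)\right) = \frac{3114098}{3} - \left(1934881 - 604515 + 1467505 - 797043\right) = \frac{3114098}{3} - 2000828 = - \frac{2888386}{3}$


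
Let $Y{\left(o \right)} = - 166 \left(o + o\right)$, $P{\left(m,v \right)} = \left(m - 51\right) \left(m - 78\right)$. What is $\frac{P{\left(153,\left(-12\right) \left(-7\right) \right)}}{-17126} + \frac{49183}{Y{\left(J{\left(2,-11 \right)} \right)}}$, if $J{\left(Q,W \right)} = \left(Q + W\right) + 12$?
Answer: $- \frac{424963729}{8528748} \approx -49.827$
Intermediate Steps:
$J{\left(Q,W \right)} = 12 + Q + W$
$P{\left(m,v \right)} = \left(-78 + m\right) \left(-51 + m\right)$ ($P{\left(m,v \right)} = \left(-51 + m\right) \left(-78 + m\right) = \left(-78 + m\right) \left(-51 + m\right)$)
$Y{\left(o \right)} = - 332 o$ ($Y{\left(o \right)} = - 166 \cdot 2 o = - 332 o$)
$\frac{P{\left(153,\left(-12\right) \left(-7\right) \right)}}{-17126} + \frac{49183}{Y{\left(J{\left(2,-11 \right)} \right)}} = \frac{3978 + 153^{2} - 19737}{-17126} + \frac{49183}{\left(-332\right) \left(12 + 2 - 11\right)} = \left(3978 + 23409 - 19737\right) \left(- \frac{1}{17126}\right) + \frac{49183}{\left(-332\right) 3} = 7650 \left(- \frac{1}{17126}\right) + \frac{49183}{-996} = - \frac{3825}{8563} + 49183 \left(- \frac{1}{996}\right) = - \frac{3825}{8563} - \frac{49183}{996} = - \frac{424963729}{8528748}$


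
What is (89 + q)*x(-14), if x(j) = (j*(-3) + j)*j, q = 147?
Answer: -92512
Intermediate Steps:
x(j) = -2*j² (x(j) = (-3*j + j)*j = (-2*j)*j = -2*j²)
(89 + q)*x(-14) = (89 + 147)*(-2*(-14)²) = 236*(-2*196) = 236*(-392) = -92512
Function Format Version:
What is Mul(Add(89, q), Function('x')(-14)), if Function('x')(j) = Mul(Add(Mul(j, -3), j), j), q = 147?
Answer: -92512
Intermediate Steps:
Function('x')(j) = Mul(-2, Pow(j, 2)) (Function('x')(j) = Mul(Add(Mul(-3, j), j), j) = Mul(Mul(-2, j), j) = Mul(-2, Pow(j, 2)))
Mul(Add(89, q), Function('x')(-14)) = Mul(Add(89, 147), Mul(-2, Pow(-14, 2))) = Mul(236, Mul(-2, 196)) = Mul(236, -392) = -92512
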